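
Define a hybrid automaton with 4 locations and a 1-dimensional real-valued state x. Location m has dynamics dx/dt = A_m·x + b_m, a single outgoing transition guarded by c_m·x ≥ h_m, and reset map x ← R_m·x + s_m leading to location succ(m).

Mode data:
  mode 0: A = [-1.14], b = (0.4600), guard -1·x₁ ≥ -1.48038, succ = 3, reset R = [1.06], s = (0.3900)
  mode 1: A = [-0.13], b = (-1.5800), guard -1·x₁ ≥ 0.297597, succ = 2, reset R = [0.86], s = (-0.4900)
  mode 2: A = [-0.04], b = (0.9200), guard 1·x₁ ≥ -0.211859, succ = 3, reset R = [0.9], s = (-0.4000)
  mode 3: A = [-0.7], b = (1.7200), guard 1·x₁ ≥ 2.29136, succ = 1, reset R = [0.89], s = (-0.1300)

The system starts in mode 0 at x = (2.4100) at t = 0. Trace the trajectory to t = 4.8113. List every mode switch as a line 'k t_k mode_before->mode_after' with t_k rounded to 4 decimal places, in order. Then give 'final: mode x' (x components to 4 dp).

1 0.5459 0->3
2 2.1170 3->1
3 3.4301 1->2
4 3.9988 2->3
final: 3 0.7313

Mode 0: guard c·x = -1.4804 hit at Δt = 0.5459 (t = 0.5459), x⁻ = (1.4804) → reset → x⁺ = (1.9592), jump to mode 3
Mode 3: guard c·x = 2.2914 hit at Δt = 1.5711 (t = 2.1170), x⁻ = (2.2914) → reset → x⁺ = (1.9093), jump to mode 1
Mode 1: guard c·x = 0.2976 hit at Δt = 1.3131 (t = 3.4301), x⁻ = (-0.2976) → reset → x⁺ = (-0.7459), jump to mode 2
Mode 2: guard c·x = -0.2119 hit at Δt = 0.5687 (t = 3.9988), x⁻ = (-0.2119) → reset → x⁺ = (-0.5907), jump to mode 3
Mode 3: flow for 0.8125 to horizon, guard not reached → x = (0.7313)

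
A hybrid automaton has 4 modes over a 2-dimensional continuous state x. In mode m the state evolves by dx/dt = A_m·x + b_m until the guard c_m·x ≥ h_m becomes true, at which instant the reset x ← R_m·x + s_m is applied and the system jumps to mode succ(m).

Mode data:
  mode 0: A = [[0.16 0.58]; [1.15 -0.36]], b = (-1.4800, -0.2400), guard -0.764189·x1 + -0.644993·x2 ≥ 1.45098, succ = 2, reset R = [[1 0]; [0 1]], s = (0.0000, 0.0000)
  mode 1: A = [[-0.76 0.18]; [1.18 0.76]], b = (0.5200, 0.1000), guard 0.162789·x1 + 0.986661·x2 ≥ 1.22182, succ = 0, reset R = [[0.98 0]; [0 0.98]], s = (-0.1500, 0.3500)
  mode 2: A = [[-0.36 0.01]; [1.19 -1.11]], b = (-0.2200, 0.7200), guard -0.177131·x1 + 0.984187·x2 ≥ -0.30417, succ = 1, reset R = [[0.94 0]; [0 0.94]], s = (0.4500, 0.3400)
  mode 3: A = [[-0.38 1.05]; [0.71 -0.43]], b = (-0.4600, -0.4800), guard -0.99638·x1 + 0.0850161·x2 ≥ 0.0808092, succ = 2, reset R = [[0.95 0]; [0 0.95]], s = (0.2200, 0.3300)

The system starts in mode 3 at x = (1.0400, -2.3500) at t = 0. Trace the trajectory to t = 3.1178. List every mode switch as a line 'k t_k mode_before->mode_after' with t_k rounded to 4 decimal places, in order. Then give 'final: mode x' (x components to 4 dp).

Mode 3: guard c·x = 0.0808 hit at Δt = 0.4532 (t = 0.4532), x⁻ = (-0.2545, -2.0319) → reset → x⁺ = (-0.0218, -1.6003), jump to mode 2
Mode 2: guard c·x = -0.3042 hit at Δt = 0.8088 (t = 1.2620), x⁻ = (-0.1765, -0.3408) → reset → x⁺ = (0.2841, 0.0196), jump to mode 1
Mode 1: guard c·x = 1.2218 hit at Δt = 1.1500 (t = 2.4120), x⁻ = (0.5926, 1.1406) → reset → x⁺ = (0.4308, 1.4677), jump to mode 0
Mode 0: flow for 0.7058 to horizon, guard not reached → x = (-0.0484, 1.1301)

1 0.4532 3->2
2 1.2620 2->1
3 2.4120 1->0
final: 0 -0.0484 1.1301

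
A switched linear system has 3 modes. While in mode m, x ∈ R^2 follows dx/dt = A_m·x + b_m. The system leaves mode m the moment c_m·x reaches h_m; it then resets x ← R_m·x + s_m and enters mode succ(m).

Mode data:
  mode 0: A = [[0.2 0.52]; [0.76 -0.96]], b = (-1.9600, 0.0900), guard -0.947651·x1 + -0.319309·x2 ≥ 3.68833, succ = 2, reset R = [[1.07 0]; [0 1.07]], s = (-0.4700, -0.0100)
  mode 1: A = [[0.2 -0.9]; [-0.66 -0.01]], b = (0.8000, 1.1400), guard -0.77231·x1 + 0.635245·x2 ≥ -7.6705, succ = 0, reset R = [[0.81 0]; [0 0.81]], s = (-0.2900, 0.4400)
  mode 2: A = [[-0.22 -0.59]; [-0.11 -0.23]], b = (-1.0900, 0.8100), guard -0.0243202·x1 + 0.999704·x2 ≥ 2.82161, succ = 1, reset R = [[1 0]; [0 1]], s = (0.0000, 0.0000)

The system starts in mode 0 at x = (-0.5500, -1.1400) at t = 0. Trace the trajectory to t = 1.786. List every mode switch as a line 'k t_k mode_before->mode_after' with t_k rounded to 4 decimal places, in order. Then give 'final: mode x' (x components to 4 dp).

1 0.9768 0->2
final: 2 -3.8623 -0.3530

Mode 0: guard c·x = 3.6883 hit at Δt = 0.9768 (t = 0.9768), x⁻ = (-3.4131, -1.4214) → reset → x⁺ = (-4.1221, -1.5309), jump to mode 2
Mode 2: flow for 0.8092 to horizon, guard not reached → x = (-3.8623, -0.3530)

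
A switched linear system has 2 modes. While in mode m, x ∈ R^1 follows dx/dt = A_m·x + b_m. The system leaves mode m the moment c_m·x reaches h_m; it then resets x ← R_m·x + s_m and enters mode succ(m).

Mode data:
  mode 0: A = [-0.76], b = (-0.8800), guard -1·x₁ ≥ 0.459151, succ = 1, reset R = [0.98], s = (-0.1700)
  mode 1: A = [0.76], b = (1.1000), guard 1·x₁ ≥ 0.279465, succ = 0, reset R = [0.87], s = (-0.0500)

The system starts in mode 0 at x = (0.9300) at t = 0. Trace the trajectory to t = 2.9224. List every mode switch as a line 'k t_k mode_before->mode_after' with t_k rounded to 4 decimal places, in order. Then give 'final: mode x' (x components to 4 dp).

Mode 0: guard c·x = 0.4592 hit at Δt = 1.4403 (t = 1.4403), x⁻ = (-0.4592) → reset → x⁺ = (-0.6200), jump to mode 1
Mode 1: guard c·x = 0.2795 hit at Δt = 0.9681 (t = 2.4084), x⁻ = (0.2795) → reset → x⁺ = (0.1931), jump to mode 0
Mode 0: flow for 0.5140 to horizon, guard not reached → x = (-0.2438)

1 1.4403 0->1
2 2.4084 1->0
final: 0 -0.2438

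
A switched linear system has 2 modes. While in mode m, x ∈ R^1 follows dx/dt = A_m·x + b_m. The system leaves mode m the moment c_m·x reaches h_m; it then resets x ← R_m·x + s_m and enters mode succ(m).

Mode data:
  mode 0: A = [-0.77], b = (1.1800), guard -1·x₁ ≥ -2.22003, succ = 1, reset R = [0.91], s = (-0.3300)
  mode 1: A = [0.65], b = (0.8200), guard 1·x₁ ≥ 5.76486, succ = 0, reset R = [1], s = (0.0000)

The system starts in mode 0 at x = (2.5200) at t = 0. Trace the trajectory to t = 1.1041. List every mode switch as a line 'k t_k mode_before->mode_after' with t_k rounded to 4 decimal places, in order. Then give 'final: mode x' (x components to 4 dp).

1 0.4702 0->1
final: 1 3.1953

Mode 0: guard c·x = -2.2200 hit at Δt = 0.4702 (t = 0.4702), x⁻ = (2.2200) → reset → x⁺ = (1.6902), jump to mode 1
Mode 1: flow for 0.6339 to horizon, guard not reached → x = (3.1953)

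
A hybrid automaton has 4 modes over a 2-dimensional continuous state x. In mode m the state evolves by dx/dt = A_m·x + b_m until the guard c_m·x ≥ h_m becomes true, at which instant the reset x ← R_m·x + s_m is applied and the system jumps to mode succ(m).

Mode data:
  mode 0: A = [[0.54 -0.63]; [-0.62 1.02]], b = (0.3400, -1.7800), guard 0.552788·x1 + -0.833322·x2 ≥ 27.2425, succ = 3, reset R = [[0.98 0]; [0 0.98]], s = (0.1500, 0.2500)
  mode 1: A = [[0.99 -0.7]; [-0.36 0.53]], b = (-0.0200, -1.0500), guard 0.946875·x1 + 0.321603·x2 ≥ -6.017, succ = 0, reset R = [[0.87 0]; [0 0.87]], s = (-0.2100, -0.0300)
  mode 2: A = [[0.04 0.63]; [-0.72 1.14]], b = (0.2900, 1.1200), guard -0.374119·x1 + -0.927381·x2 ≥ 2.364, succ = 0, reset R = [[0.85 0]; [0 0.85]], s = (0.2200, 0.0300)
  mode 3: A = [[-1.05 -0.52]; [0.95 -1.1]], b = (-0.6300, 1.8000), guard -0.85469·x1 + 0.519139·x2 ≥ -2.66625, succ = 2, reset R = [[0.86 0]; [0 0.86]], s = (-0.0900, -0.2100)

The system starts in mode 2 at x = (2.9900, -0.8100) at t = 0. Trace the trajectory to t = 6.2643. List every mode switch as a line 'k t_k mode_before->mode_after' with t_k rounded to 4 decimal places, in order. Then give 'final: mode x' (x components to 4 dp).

Mode 2: guard c·x = 2.3640 hit at Δt = 0.8582 (t = 0.8582), x⁻ = (2.2741, -3.4665) → reset → x⁺ = (2.1530, -2.9166), jump to mode 0
Mode 0: guard c·x = 27.2425 hit at Δt = 1.2305 (t = 2.0887), x⁻ = (14.8135, -22.8648) → reset → x⁺ = (14.6673, -22.1575), jump to mode 3
Mode 3: guard c·x = -2.6662 hit at Δt = 1.3797 (t = 3.4684), x⁻ = (4.3041, 1.9502) → reset → x⁺ = (3.6115, 1.4672), jump to mode 2
Mode 2: guard c·x = 2.3640 hit at Δt = 2.4750 (t = 5.9434), x⁻ = (4.8070, -4.4883) → reset → x⁺ = (4.3060, -3.7851), jump to mode 0
Mode 0: flow for 0.3209 to horizon, guard not reached → x = (6.4089, -7.1543)

1 0.8582 2->0
2 2.0887 0->3
3 3.4684 3->2
4 5.9434 2->0
final: 0 6.4089 -7.1543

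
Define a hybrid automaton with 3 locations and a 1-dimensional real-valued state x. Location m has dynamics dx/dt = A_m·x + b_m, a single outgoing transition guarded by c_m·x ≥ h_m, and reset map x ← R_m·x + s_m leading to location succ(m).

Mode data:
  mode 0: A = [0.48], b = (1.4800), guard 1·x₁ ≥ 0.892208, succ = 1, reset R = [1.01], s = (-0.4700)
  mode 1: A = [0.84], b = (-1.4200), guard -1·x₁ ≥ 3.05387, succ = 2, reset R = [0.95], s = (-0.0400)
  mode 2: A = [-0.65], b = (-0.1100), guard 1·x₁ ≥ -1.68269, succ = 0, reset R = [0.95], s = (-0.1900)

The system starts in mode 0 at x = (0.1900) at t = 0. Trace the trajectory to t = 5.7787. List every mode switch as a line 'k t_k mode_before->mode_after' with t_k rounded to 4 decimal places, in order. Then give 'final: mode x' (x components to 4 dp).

1 0.4049 0->1
2 1.9839 1->2
3 2.9149 2->0
4 5.2520 0->1
final: 1 -0.2696

Mode 0: guard c·x = 0.8922 hit at Δt = 0.4049 (t = 0.4049), x⁻ = (0.8922) → reset → x⁺ = (0.4311), jump to mode 1
Mode 1: guard c·x = 3.0539 hit at Δt = 1.5790 (t = 1.9839), x⁻ = (-3.0539) → reset → x⁺ = (-2.9412), jump to mode 2
Mode 2: guard c·x = -1.6827 hit at Δt = 0.9310 (t = 2.9149), x⁻ = (-1.6827) → reset → x⁺ = (-1.7886), jump to mode 0
Mode 0: guard c·x = 0.8922 hit at Δt = 2.3371 (t = 5.2520), x⁻ = (0.8922) → reset → x⁺ = (0.4311), jump to mode 1
Mode 1: flow for 0.5267 to horizon, guard not reached → x = (-0.2696)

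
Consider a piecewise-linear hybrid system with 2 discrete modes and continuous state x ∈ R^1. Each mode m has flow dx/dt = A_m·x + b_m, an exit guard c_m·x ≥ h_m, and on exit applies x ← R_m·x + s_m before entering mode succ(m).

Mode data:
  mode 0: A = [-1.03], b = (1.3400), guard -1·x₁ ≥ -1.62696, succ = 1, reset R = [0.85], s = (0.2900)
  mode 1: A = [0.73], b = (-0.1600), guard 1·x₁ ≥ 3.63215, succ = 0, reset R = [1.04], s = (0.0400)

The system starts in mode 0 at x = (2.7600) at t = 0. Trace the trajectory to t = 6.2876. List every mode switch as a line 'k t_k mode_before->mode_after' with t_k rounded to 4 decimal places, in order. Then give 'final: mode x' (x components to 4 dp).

Mode 0: guard c·x = -1.6270 hit at Δt = 1.4550 (t = 1.4550), x⁻ = (1.6270) → reset → x⁺ = (1.6729), jump to mode 1
Mode 1: guard c·x = 3.6322 hit at Δt = 1.1691 (t = 2.6241), x⁻ = (3.6321) → reset → x⁺ = (3.8174), jump to mode 0
Mode 0: guard c·x = -1.6270 hit at Δt = 1.9842 (t = 4.6083), x⁻ = (1.6270) → reset → x⁺ = (1.6729), jump to mode 1
Mode 1: guard c·x = 3.6322 hit at Δt = 1.1691 (t = 5.7774), x⁻ = (3.6321) → reset → x⁺ = (3.8174), jump to mode 0
Mode 0: flow for 0.5102 to horizon, guard not reached → x = (2.7889)

1 1.4550 0->1
2 2.6241 1->0
3 4.6083 0->1
4 5.7774 1->0
final: 0 2.7889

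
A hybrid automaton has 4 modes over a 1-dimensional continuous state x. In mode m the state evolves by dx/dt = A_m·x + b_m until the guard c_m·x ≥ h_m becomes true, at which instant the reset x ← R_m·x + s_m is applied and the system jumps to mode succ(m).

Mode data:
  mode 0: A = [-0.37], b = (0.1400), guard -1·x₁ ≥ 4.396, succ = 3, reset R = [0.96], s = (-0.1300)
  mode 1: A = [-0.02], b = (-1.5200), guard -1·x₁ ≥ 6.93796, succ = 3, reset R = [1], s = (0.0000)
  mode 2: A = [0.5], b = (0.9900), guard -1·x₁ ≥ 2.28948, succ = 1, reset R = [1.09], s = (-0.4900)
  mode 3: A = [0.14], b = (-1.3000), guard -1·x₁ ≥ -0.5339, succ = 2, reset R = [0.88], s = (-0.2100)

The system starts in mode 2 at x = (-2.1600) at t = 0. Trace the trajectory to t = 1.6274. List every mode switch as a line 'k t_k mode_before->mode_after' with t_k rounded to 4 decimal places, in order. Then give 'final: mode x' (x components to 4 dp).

Mode 2: guard c·x = 2.2895 hit at Δt = 1.0839 (t = 1.0839), x⁻ = (-2.2895) → reset → x⁺ = (-2.9855), jump to mode 1
Mode 1: flow for 0.5435 to horizon, guard not reached → x = (-3.7749)

1 1.0839 2->1
final: 1 -3.7749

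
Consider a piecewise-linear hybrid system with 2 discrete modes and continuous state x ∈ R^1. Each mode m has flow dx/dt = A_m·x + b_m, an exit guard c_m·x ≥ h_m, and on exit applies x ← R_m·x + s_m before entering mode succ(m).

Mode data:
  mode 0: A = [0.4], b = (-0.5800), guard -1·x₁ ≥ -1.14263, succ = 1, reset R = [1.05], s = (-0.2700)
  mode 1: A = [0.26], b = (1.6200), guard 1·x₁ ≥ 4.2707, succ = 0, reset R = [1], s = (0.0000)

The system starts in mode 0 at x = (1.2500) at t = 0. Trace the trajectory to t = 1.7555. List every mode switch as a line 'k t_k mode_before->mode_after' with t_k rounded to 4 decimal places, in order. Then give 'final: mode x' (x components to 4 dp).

Mode 0: guard c·x = -1.1426 hit at Δt = 1.0743 (t = 1.0743), x⁻ = (1.1426) → reset → x⁺ = (0.9298), jump to mode 1
Mode 1: flow for 0.6812 to horizon, guard not reached → x = (2.3171)

1 1.0743 0->1
final: 1 2.3171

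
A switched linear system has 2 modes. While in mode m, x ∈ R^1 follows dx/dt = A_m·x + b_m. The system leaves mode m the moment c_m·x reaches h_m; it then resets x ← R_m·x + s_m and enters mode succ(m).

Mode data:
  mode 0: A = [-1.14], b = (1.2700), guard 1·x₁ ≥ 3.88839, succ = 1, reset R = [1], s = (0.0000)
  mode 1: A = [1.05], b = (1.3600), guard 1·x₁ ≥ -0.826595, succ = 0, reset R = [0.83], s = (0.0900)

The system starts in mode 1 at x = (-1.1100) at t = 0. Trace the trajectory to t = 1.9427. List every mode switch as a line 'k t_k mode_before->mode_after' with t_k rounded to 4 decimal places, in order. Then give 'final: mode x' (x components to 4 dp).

Mode 1: guard c·x = -0.8266 hit at Δt = 0.8840 (t = 0.8840), x⁻ = (-0.8266) → reset → x⁺ = (-0.5961), jump to mode 0
Mode 0: flow for 1.0587 to horizon, guard not reached → x = (0.6025)

1 0.8840 1->0
final: 0 0.6025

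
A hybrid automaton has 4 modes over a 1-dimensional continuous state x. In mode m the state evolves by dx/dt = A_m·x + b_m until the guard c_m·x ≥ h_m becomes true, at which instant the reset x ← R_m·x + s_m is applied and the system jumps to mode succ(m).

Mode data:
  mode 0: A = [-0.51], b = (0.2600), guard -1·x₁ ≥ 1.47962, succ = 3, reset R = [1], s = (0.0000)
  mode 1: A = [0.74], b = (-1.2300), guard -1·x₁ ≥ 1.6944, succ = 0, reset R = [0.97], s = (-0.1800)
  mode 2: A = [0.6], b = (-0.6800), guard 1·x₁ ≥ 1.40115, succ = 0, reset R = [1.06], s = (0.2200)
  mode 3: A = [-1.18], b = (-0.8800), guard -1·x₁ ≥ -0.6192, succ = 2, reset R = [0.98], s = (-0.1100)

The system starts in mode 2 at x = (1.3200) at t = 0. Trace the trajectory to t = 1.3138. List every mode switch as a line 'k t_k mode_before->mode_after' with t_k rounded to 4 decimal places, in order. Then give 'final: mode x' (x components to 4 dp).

Mode 2: guard c·x = 1.4011 hit at Δt = 0.6016 (t = 0.6016), x⁻ = (1.4011) → reset → x⁺ = (1.7052), jump to mode 0
Mode 0: flow for 0.7122 to horizon, guard not reached → x = (1.3411)

1 0.6016 2->0
final: 0 1.3411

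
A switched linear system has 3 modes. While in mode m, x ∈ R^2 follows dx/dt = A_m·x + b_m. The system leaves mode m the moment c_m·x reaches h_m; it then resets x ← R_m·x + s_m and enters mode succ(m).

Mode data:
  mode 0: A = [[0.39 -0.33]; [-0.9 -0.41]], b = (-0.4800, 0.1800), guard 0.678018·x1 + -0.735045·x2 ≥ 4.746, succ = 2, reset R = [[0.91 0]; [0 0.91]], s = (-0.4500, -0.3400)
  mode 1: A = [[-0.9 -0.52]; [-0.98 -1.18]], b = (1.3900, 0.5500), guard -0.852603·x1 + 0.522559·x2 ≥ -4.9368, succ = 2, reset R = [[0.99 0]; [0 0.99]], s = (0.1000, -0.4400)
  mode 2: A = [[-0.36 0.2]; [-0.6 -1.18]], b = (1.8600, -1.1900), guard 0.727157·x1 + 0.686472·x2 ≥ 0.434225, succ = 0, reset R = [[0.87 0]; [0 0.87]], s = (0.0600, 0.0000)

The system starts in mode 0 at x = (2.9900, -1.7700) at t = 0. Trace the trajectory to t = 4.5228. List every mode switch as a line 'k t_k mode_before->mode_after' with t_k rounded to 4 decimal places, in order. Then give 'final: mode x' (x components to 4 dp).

1 0.5625 0->2
2 1.2519 2->0
3 1.7081 0->2
4 3.0321 2->0
5 3.5388 0->2
final: 2 3.0554 -2.7252

Mode 0: guard c·x = 4.7460 hit at Δt = 0.5625 (t = 0.5625), x⁻ = (3.8948, -2.8641) → reset → x⁺ = (3.0943, -2.9464), jump to mode 2
Mode 2: guard c·x = 0.4342 hit at Δt = 0.6894 (t = 1.2519), x⁻ = (3.2037, -2.7611) → reset → x⁺ = (2.8472, -2.4021), jump to mode 0
Mode 0: guard c·x = 4.7460 hit at Δt = 0.4562 (t = 1.7081), x⁻ = (3.6131, -3.1239) → reset → x⁺ = (2.8379, -3.1828), jump to mode 2
Mode 2: guard c·x = 0.4342 hit at Δt = 1.3239 (t = 3.0321), x⁻ = (3.1248, -2.6775) → reset → x⁺ = (2.7786, -2.3294), jump to mode 0
Mode 0: guard c·x = 4.7460 hit at Δt = 0.5067 (t = 3.5388), x⁻ = (3.6150, -3.1222) → reset → x⁺ = (2.8396, -3.1812), jump to mode 2
Mode 2: flow for 0.9840 to horizon, guard not reached → x = (3.0554, -2.7252)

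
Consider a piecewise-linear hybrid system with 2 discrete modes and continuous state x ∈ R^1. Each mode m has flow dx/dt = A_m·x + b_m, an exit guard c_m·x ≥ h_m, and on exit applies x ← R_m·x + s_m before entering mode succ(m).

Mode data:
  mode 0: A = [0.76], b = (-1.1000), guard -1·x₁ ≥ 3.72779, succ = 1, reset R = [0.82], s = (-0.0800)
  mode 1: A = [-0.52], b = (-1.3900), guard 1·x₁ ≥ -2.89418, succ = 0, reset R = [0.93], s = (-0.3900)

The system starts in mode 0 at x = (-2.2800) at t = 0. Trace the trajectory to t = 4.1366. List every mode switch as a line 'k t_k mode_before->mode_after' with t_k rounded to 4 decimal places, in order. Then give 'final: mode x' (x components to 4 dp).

Mode 0: guard c·x = 3.7278 hit at Δt = 0.4318 (t = 0.4318), x⁻ = (-3.7278) → reset → x⁺ = (-3.1368), jump to mode 1
Mode 1: guard c·x = -2.8942 hit at Δt = 1.4243 (t = 1.8561), x⁻ = (-2.8942) → reset → x⁺ = (-3.0816), jump to mode 0
Mode 0: guard c·x = 3.7278 hit at Δt = 0.1755 (t = 2.0316), x⁻ = (-3.7278) → reset → x⁺ = (-3.1368), jump to mode 1
Mode 1: guard c·x = -2.8942 hit at Δt = 1.4243 (t = 3.4559), x⁻ = (-2.8942) → reset → x⁺ = (-3.0816), jump to mode 0
Mode 0: guard c·x = 3.7278 hit at Δt = 0.1755 (t = 3.6314), x⁻ = (-3.7278) → reset → x⁺ = (-3.1368), jump to mode 1
Mode 1: flow for 0.5052 to horizon, guard not reached → x = (-3.0297)

1 0.4318 0->1
2 1.8561 1->0
3 2.0316 0->1
4 3.4559 1->0
5 3.6314 0->1
final: 1 -3.0297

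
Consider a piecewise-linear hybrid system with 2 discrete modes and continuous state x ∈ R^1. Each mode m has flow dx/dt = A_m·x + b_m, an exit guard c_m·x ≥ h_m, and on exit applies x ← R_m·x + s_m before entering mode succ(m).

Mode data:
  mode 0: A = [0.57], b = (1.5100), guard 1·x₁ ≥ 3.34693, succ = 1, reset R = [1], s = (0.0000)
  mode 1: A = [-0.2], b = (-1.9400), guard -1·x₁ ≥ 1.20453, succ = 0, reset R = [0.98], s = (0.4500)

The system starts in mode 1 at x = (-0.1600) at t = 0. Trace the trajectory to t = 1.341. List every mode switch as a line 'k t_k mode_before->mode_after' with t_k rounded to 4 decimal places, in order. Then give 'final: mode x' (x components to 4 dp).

1 0.5798 1->0
final: 0 0.3119

Mode 1: guard c·x = 1.2045 hit at Δt = 0.5798 (t = 0.5798), x⁻ = (-1.2045) → reset → x⁺ = (-0.7304), jump to mode 0
Mode 0: flow for 0.7612 to horizon, guard not reached → x = (0.3119)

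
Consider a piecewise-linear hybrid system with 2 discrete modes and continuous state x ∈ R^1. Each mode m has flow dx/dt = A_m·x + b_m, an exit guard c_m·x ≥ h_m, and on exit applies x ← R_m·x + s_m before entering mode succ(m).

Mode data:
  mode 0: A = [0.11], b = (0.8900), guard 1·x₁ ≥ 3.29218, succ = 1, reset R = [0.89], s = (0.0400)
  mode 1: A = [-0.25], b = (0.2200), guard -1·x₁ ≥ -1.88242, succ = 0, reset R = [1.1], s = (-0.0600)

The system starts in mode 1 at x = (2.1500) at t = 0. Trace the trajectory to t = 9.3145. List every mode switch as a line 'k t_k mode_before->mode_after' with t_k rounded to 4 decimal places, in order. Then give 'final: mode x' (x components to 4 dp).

1 0.9464 1->0
2 2.0322 0->1
3 4.9713 1->0
4 6.0571 0->1
5 8.9961 1->0
final: 0 2.3707

Mode 1: guard c·x = -1.8824 hit at Δt = 0.9464 (t = 0.9464), x⁻ = (1.8824) → reset → x⁺ = (2.0107), jump to mode 0
Mode 0: guard c·x = 3.2922 hit at Δt = 1.0858 (t = 2.0322), x⁻ = (3.2922) → reset → x⁺ = (2.9700), jump to mode 1
Mode 1: guard c·x = -1.8824 hit at Δt = 2.9391 (t = 4.9713), x⁻ = (1.8824) → reset → x⁺ = (2.0107), jump to mode 0
Mode 0: guard c·x = 3.2922 hit at Δt = 1.0858 (t = 6.0571), x⁻ = (3.2922) → reset → x⁺ = (2.9700), jump to mode 1
Mode 1: guard c·x = -1.8824 hit at Δt = 2.9391 (t = 8.9961), x⁻ = (1.8824) → reset → x⁺ = (2.0107), jump to mode 0
Mode 0: flow for 0.3184 to horizon, guard not reached → x = (2.3707)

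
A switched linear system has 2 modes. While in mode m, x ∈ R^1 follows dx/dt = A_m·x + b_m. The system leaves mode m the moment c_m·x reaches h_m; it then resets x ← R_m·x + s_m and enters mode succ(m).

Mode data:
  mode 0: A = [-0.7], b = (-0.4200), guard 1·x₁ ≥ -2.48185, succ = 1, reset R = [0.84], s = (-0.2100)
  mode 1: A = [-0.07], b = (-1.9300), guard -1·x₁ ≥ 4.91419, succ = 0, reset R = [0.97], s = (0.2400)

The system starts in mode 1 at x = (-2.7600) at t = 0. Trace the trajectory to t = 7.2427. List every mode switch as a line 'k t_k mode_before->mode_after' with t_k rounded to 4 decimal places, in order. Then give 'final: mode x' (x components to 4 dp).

1 1.2975 1->0
2 2.3483 0->1
3 3.9112 1->0
4 4.9620 0->1
5 6.5249 1->0
final: 0 -2.9758

Mode 1: guard c·x = 4.9142 hit at Δt = 1.2975 (t = 1.2975), x⁻ = (-4.9142) → reset → x⁺ = (-4.5268), jump to mode 0
Mode 0: guard c·x = -2.4819 hit at Δt = 1.0508 (t = 2.3483), x⁻ = (-2.4818) → reset → x⁺ = (-2.2948), jump to mode 1
Mode 1: guard c·x = 4.9142 hit at Δt = 1.5629 (t = 3.9112), x⁻ = (-4.9142) → reset → x⁺ = (-4.5268), jump to mode 0
Mode 0: guard c·x = -2.4819 hit at Δt = 1.0508 (t = 4.9620), x⁻ = (-2.4818) → reset → x⁺ = (-2.2948), jump to mode 1
Mode 1: guard c·x = 4.9142 hit at Δt = 1.5629 (t = 6.5249), x⁻ = (-4.9142) → reset → x⁺ = (-4.5268), jump to mode 0
Mode 0: flow for 0.7178 to horizon, guard not reached → x = (-2.9758)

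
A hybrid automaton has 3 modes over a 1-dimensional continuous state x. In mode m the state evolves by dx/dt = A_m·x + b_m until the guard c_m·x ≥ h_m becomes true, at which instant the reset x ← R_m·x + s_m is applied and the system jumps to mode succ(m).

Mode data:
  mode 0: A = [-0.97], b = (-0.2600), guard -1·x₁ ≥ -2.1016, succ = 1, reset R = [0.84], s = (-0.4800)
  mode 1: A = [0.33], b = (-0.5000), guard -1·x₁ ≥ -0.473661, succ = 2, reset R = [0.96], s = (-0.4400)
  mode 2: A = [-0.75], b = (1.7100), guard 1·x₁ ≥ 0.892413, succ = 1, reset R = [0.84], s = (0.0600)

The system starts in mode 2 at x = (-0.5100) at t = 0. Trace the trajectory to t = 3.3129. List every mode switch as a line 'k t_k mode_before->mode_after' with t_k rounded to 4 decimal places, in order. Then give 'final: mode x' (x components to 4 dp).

Mode 2: guard c·x = 0.8924 hit at Δt = 0.9313 (t = 0.9313), x⁻ = (0.8924) → reset → x⁺ = (0.8096), jump to mode 1
Mode 1: guard c·x = -0.4737 hit at Δt = 1.1802 (t = 2.1115), x⁻ = (0.4737) → reset → x⁺ = (0.0147), jump to mode 2
Mode 2: guard c·x = 0.8924 hit at Δt = 0.6535 (t = 2.7650), x⁻ = (0.8924) → reset → x⁺ = (0.8096), jump to mode 1
Mode 1: flow for 0.5479 to horizon, guard not reached → x = (0.6698)

1 0.9313 2->1
2 2.1115 1->2
3 2.7650 2->1
final: 1 0.6698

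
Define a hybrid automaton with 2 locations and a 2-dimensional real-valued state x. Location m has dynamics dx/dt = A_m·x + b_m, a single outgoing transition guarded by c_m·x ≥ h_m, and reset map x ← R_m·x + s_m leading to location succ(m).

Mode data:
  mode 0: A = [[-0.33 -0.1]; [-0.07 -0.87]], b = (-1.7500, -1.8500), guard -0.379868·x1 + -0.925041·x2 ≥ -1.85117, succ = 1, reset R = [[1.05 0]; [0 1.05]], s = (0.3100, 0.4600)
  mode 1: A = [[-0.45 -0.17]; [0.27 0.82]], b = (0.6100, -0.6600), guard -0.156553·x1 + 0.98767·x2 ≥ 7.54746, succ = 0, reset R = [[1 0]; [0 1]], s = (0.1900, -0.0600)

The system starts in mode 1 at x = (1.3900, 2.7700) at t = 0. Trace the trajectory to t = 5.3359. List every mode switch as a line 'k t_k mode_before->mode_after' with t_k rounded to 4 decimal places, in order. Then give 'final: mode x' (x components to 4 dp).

1 1.3938 1->0
2 2.2642 0->1
3 3.6888 1->0
4 4.4657 0->1
final: 1 -1.2867 5.6010

Mode 1: guard c·x = 7.5475 hit at Δt = 1.3938 (t = 1.3938), x⁻ = (0.4825, 7.7182) → reset → x⁺ = (0.6725, 7.6582), jump to mode 0
Mode 0: guard c·x = -1.8512 hit at Δt = 0.8704 (t = 2.2642), x⁻ = (-1.1685, 2.4810) → reset → x⁺ = (-0.9169, 3.0651), jump to mode 1
Mode 1: guard c·x = 7.5475 hit at Δt = 1.4246 (t = 3.6888), x⁻ = (-0.7529, 7.5223) → reset → x⁺ = (-0.5629, 7.4623), jump to mode 0
Mode 0: guard c·x = -1.8512 hit at Δt = 0.7769 (t = 4.4657), x⁻ = (-1.9617, 2.8067) → reset → x⁺ = (-1.7498, 3.4071), jump to mode 1
Mode 1: flow for 0.8702 to horizon, guard not reached → x = (-1.2867, 5.6010)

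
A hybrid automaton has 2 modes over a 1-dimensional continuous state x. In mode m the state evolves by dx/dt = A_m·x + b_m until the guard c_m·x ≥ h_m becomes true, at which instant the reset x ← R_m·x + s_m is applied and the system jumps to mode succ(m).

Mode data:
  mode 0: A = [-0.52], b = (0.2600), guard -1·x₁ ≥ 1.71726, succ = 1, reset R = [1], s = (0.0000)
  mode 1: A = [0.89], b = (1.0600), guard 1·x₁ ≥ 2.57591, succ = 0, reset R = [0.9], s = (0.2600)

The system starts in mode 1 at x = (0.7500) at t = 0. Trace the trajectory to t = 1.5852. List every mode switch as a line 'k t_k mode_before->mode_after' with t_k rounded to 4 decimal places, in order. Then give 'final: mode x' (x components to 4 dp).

1 0.7450 1->0
final: 0 1.8427

Mode 1: guard c·x = 2.5759 hit at Δt = 0.7450 (t = 0.7450), x⁻ = (2.5759) → reset → x⁺ = (2.5783), jump to mode 0
Mode 0: flow for 0.8402 to horizon, guard not reached → x = (1.8427)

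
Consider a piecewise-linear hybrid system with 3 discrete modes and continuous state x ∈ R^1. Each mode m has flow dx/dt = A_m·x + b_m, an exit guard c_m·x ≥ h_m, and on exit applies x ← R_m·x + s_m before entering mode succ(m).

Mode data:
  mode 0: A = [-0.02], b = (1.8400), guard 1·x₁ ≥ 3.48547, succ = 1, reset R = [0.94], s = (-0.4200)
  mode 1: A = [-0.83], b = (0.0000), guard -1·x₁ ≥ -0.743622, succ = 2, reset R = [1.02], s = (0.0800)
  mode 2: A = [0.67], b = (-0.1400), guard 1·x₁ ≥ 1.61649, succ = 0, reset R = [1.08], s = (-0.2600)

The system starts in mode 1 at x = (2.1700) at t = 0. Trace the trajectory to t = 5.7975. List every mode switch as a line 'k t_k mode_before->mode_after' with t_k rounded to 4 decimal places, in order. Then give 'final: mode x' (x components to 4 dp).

Mode 1: guard c·x = -0.7436 hit at Δt = 1.2903 (t = 1.2903), x⁻ = (0.7436) → reset → x⁺ = (0.8385), jump to mode 2
Mode 2: guard c·x = 1.6165 hit at Δt = 1.2009 (t = 2.4912), x⁻ = (1.6165) → reset → x⁺ = (1.4858), jump to mode 0
Mode 0: guard c·x = 3.4855 hit at Δt = 1.1170 (t = 3.6082), x⁻ = (3.4855) → reset → x⁺ = (2.8563), jump to mode 1
Mode 1: guard c·x = -0.7436 hit at Δt = 1.6214 (t = 5.2296), x⁻ = (0.7436) → reset → x⁺ = (0.8385), jump to mode 2
Mode 2: flow for 0.5679 to horizon, guard not reached → x = (1.1300)

1 1.2903 1->2
2 2.4912 2->0
3 3.6082 0->1
4 5.2296 1->2
final: 2 1.1300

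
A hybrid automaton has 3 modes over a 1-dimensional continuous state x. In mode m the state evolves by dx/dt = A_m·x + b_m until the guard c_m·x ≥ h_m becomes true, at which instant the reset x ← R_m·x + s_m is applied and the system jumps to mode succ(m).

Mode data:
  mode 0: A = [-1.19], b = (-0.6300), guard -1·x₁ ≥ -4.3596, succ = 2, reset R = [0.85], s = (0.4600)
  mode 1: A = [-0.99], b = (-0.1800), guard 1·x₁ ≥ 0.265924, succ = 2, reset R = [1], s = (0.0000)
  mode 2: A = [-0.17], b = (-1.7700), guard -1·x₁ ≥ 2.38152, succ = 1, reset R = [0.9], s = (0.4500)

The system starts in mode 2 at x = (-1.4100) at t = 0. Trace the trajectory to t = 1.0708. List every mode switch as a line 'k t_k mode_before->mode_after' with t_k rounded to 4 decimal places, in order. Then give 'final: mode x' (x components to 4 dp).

Mode 2: guard c·x = 2.3815 hit at Δt = 0.6718 (t = 0.6718), x⁻ = (-2.3815) → reset → x⁺ = (-1.6934), jump to mode 1
Mode 1: flow for 0.3990 to horizon, guard not reached → x = (-1.2001)

1 0.6718 2->1
final: 1 -1.2001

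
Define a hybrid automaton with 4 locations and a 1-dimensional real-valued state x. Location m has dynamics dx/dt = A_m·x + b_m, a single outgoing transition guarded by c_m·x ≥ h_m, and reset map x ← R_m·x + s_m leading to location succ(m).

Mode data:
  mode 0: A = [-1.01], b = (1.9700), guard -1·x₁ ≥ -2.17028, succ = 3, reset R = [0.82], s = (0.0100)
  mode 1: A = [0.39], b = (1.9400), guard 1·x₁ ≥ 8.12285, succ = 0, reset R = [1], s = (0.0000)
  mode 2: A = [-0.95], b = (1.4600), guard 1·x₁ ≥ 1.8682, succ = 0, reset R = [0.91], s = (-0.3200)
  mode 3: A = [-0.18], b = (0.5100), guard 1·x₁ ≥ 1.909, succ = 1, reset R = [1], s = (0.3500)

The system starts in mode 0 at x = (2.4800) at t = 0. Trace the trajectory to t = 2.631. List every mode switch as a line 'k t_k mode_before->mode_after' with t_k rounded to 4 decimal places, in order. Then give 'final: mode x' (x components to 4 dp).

Mode 0: guard c·x = -2.1703 hit at Δt = 0.8706 (t = 0.8706), x⁻ = (2.1703) → reset → x⁺ = (1.7896), jump to mode 3
Mode 3: guard c·x = 1.9090 hit at Δt = 0.6748 (t = 1.5454), x⁻ = (1.9090) → reset → x⁺ = (2.2590), jump to mode 1
Mode 1: flow for 1.0856 to horizon, guard not reached → x = (6.0720)

1 0.8706 0->3
2 1.5454 3->1
final: 1 6.0720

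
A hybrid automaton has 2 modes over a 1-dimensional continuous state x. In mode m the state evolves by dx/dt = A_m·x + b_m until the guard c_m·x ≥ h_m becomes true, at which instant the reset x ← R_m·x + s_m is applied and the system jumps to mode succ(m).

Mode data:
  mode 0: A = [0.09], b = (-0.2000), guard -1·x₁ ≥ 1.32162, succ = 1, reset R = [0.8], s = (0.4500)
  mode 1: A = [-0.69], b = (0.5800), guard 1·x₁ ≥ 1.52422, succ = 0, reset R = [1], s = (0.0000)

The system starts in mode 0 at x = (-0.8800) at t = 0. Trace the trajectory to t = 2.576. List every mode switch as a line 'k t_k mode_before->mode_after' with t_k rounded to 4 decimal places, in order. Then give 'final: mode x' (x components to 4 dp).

1 1.4788 0->1
final: 1 0.1615

Mode 0: guard c·x = 1.3216 hit at Δt = 1.4788 (t = 1.4788), x⁻ = (-1.3216) → reset → x⁺ = (-0.6073), jump to mode 1
Mode 1: flow for 1.0972 to horizon, guard not reached → x = (0.1615)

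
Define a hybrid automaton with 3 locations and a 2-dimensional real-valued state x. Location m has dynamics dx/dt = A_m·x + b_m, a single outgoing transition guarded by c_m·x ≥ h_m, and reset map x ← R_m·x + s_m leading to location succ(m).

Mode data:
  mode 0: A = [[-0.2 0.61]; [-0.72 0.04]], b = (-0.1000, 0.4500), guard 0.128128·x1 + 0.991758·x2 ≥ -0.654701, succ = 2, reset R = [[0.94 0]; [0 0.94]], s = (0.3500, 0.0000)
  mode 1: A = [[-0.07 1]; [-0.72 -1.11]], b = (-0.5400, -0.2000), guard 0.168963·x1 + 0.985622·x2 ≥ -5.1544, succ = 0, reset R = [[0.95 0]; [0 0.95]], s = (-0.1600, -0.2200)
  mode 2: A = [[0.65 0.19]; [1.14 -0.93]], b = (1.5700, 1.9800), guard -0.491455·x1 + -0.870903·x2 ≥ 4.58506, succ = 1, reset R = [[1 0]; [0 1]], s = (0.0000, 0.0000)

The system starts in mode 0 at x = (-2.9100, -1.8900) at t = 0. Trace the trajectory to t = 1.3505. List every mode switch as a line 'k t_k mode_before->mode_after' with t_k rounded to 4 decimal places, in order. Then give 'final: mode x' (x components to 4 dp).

Mode 0: guard c·x = -0.6547 hit at Δt = 0.6284 (t = 0.6284), x⁻ = (-3.0111, -0.2711) → reset → x⁺ = (-2.4804, -0.2549), jump to mode 2
Mode 2: flow for 0.7221 to horizon, guard not reached → x = (-2.5946, -0.6090)

1 0.6284 0->2
final: 2 -2.5946 -0.6090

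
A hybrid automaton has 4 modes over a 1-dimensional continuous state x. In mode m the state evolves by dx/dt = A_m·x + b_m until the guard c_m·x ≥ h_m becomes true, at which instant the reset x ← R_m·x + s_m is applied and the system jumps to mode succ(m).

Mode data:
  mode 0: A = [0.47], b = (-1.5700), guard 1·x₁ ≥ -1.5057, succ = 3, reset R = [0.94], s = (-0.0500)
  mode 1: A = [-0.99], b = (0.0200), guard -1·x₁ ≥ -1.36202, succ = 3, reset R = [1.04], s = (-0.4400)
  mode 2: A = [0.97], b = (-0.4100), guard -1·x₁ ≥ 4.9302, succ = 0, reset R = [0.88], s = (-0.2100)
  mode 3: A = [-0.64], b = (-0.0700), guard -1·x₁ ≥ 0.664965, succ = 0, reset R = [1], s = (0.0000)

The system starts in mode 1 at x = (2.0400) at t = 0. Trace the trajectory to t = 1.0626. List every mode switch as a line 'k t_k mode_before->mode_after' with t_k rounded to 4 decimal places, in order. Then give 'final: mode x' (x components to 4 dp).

Mode 1: guard c·x = -1.3620 hit at Δt = 0.4131 (t = 0.4131), x⁻ = (1.3620) → reset → x⁺ = (0.9765), jump to mode 3
Mode 3: flow for 0.6495 to horizon, guard not reached → x = (0.6072)

1 0.4131 1->3
final: 3 0.6072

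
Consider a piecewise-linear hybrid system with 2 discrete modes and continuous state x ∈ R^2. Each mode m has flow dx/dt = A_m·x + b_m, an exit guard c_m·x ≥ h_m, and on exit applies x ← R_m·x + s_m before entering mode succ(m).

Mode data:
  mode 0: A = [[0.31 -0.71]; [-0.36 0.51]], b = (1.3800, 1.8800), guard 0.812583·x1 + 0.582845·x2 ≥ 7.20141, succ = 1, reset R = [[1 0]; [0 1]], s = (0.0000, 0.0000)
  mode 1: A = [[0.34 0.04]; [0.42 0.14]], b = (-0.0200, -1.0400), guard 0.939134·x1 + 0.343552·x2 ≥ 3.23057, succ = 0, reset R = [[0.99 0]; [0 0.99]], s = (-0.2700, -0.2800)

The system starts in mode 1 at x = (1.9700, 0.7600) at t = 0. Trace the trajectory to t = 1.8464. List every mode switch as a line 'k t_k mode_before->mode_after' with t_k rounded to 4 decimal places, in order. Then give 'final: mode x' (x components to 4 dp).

1 1.3208 1->0
final: 0 3.7118 1.2474

Mode 1: guard c·x = 3.2306 hit at Δt = 1.3208 (t = 1.3208), x⁻ = (3.1052, 0.9150) → reset → x⁺ = (2.8042, 0.6259), jump to mode 0
Mode 0: flow for 0.5256 to horizon, guard not reached → x = (3.7118, 1.2474)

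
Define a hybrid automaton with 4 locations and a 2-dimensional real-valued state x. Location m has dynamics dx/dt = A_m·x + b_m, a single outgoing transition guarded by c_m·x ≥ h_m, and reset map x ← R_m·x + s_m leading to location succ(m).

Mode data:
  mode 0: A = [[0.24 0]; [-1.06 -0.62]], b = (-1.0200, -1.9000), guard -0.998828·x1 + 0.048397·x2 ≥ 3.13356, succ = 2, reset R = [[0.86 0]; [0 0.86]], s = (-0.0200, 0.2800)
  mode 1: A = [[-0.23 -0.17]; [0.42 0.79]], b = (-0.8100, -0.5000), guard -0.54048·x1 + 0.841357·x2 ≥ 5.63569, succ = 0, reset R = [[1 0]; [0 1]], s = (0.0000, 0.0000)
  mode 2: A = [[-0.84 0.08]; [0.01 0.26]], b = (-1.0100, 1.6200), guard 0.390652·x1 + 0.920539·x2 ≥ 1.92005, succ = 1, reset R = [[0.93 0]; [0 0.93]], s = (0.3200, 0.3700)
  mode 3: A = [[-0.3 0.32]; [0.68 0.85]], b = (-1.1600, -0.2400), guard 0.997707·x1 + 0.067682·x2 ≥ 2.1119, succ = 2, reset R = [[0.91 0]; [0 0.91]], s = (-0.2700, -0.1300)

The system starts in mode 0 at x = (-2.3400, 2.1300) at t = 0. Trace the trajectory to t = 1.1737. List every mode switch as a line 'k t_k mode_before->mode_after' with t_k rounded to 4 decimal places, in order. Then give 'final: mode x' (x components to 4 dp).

Mode 0: guard c·x = 3.1336 hit at Δt = 0.4209 (t = 0.4209), x⁻ = (-3.0405, 1.9970) → reset → x⁺ = (-2.6348, 1.9974), jump to mode 2
Mode 2: guard c·x = 1.9201 hit at Δt = 0.4404 (t = 0.8613), x⁻ = (-2.1179, 2.9846) → reset → x⁺ = (-1.6496, 3.1456), jump to mode 1
Mode 1: flow for 0.3124 to horizon, guard not reached → x = (-1.9517, 3.5820)

1 0.4209 0->2
2 0.8613 2->1
final: 1 -1.9517 3.5820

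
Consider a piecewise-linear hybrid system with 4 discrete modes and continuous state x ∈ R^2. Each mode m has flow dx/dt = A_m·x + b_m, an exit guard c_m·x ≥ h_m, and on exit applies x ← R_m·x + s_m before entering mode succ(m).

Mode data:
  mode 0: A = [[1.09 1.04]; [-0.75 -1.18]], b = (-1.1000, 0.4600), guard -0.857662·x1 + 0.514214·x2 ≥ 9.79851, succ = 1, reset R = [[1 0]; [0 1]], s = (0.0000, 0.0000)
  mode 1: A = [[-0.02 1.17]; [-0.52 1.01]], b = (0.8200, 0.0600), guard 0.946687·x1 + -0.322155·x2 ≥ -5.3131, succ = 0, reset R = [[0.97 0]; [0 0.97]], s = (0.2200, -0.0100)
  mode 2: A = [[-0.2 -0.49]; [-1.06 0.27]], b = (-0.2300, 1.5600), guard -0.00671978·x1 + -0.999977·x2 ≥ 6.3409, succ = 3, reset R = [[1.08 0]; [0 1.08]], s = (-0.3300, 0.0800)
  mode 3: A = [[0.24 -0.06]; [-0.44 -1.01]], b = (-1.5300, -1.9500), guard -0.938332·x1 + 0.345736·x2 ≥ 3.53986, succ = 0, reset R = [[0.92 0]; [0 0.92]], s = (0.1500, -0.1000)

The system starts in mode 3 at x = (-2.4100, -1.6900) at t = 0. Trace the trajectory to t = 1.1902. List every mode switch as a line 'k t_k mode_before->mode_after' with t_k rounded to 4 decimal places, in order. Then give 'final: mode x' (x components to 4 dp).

1 0.7805 3->0
final: 0 -6.4115 0.7532

Mode 3: guard c·x = 3.5399 hit at Δt = 0.7805 (t = 0.7805), x⁻ = (-4.1491, -1.0222) → reset → x⁺ = (-3.6672, -1.0404), jump to mode 0
Mode 0: flow for 0.4097 to horizon, guard not reached → x = (-6.4115, 0.7532)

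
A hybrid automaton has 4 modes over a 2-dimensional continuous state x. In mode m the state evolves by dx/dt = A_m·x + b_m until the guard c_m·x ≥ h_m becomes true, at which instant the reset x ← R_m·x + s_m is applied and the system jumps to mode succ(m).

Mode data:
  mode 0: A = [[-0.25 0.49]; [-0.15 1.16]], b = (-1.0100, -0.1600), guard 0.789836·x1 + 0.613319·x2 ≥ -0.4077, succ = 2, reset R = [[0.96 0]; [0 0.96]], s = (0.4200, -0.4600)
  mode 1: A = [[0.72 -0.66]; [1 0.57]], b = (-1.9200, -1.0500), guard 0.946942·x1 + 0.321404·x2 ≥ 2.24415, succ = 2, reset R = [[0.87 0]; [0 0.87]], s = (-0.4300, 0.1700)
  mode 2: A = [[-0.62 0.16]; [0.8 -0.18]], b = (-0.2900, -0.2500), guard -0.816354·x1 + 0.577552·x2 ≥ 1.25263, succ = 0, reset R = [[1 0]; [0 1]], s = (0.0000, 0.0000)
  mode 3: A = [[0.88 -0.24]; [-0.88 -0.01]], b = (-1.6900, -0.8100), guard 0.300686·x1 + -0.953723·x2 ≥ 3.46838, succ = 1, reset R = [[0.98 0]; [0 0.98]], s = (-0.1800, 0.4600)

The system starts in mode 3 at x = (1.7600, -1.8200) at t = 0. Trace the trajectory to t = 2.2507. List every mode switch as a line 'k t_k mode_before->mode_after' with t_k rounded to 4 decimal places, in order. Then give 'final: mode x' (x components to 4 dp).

1 0.4858 3->1
2 1.4064 1->2
final: 2 1.0842 -0.9489

Mode 3: guard c·x = 3.4684 hit at Δt = 0.4858 (t = 0.4858), x⁻ = (2.0177, -3.0005) → reset → x⁺ = (1.7974, -2.4805), jump to mode 1
Mode 1: guard c·x = 2.2441 hit at Δt = 0.9206 (t = 1.4064), x⁻ = (3.2491, -2.5903) → reset → x⁺ = (2.3967, -2.0836), jump to mode 2
Mode 2: flow for 0.8443 to horizon, guard not reached → x = (1.0842, -0.9489)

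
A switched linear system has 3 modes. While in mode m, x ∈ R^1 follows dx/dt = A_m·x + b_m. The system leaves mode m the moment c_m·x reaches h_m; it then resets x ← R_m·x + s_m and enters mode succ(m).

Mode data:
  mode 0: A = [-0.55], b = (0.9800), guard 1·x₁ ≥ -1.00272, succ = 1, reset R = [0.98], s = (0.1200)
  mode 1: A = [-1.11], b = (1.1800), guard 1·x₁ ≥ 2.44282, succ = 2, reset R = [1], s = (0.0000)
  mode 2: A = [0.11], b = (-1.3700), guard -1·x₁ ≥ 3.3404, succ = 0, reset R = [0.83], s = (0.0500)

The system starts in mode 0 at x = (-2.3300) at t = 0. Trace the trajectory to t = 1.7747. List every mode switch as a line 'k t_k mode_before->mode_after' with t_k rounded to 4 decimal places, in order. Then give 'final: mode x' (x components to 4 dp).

Mode 0: guard c·x = -1.0027 hit at Δt = 0.7087 (t = 0.7087), x⁻ = (-1.0027) → reset → x⁺ = (-0.8627), jump to mode 1
Mode 1: flow for 1.0660 to horizon, guard not reached → x = (0.4733)

1 0.7087 0->1
final: 1 0.4733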